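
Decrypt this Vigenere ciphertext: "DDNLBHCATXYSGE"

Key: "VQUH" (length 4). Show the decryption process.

Step 1: Key 'VQUH' has length 4. Extended key: VQUHVQUHVQUHVQ
Step 2: Decrypt each position:
  D(3) - V(21) = 8 = I
  D(3) - Q(16) = 13 = N
  N(13) - U(20) = 19 = T
  L(11) - H(7) = 4 = E
  B(1) - V(21) = 6 = G
  H(7) - Q(16) = 17 = R
  C(2) - U(20) = 8 = I
  A(0) - H(7) = 19 = T
  T(19) - V(21) = 24 = Y
  X(23) - Q(16) = 7 = H
  Y(24) - U(20) = 4 = E
  S(18) - H(7) = 11 = L
  G(6) - V(21) = 11 = L
  E(4) - Q(16) = 14 = O
Plaintext: INTEGRITYHELLO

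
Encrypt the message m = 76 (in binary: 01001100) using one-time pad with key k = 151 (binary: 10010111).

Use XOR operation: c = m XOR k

Step 1: Write out the XOR operation bit by bit:
  Message: 01001100
  Key:     10010111
  XOR:     11011011
Step 2: Convert to decimal: 11011011 = 219.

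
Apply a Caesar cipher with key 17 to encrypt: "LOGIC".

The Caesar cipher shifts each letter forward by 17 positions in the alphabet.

Step 1: For each letter, shift forward by 17 positions (mod 26).
  L (position 11) -> position (11+17) mod 26 = 2 -> C
  O (position 14) -> position (14+17) mod 26 = 5 -> F
  G (position 6) -> position (6+17) mod 26 = 23 -> X
  I (position 8) -> position (8+17) mod 26 = 25 -> Z
  C (position 2) -> position (2+17) mod 26 = 19 -> T
Result: CFXZT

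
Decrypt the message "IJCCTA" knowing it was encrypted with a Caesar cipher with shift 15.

Step 1: Reverse the shift by subtracting 15 from each letter position.
  I (position 8) -> position (8-15) mod 26 = 19 -> T
  J (position 9) -> position (9-15) mod 26 = 20 -> U
  C (position 2) -> position (2-15) mod 26 = 13 -> N
  C (position 2) -> position (2-15) mod 26 = 13 -> N
  T (position 19) -> position (19-15) mod 26 = 4 -> E
  A (position 0) -> position (0-15) mod 26 = 11 -> L
Decrypted message: TUNNEL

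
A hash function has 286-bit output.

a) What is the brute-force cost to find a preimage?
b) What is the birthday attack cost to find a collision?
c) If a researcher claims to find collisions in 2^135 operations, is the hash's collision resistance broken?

Step 1: Preimage resistance requires brute-force of 2^286 operations.
Step 2: Collision resistance (birthday bound) = 2^(286/2) = 2^143.
Step 3: The claimed attack costs 2^135 operations.
Step 4: Since 2^135 < 2^143, the claimed attack beats the generic birthday bound, so collision resistance is broken.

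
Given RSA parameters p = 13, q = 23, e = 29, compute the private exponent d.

Step 1: n = 13 * 23 = 299.
Step 2: phi(n) = 12 * 22 = 264.
Step 3: Find d such that 29 * d = 1 (mod 264).
Step 4: d = 29^(-1) mod 264 = 173.
Verification: 29 * 173 = 5017 = 19 * 264 + 1.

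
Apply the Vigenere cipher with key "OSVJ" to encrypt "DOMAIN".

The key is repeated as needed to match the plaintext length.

Step 1: Repeat key to match plaintext length:
  Plaintext: DOMAIN
  Key:       OSVJOS
Step 2: Encrypt each letter:
  D(3) + O(14) = (3+14) mod 26 = 17 = R
  O(14) + S(18) = (14+18) mod 26 = 6 = G
  M(12) + V(21) = (12+21) mod 26 = 7 = H
  A(0) + J(9) = (0+9) mod 26 = 9 = J
  I(8) + O(14) = (8+14) mod 26 = 22 = W
  N(13) + S(18) = (13+18) mod 26 = 5 = F
Ciphertext: RGHJWF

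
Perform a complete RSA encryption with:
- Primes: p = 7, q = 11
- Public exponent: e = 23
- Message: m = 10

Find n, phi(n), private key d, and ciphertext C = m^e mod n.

Step 1: n = 7 * 11 = 77.
Step 2: phi(n) = (7-1)(11-1) = 6 * 10 = 60.
Step 3: Find d = 23^(-1) mod 60 = 47.
  Verify: 23 * 47 = 1081 = 1 (mod 60).
Step 4: C = 10^23 mod 77 = 54.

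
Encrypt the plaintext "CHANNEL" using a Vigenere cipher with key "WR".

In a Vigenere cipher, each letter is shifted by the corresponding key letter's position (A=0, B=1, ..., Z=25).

Step 1: Repeat key to match plaintext length:
  Plaintext: CHANNEL
  Key:       WRWRWRW
Step 2: Encrypt each letter:
  C(2) + W(22) = (2+22) mod 26 = 24 = Y
  H(7) + R(17) = (7+17) mod 26 = 24 = Y
  A(0) + W(22) = (0+22) mod 26 = 22 = W
  N(13) + R(17) = (13+17) mod 26 = 4 = E
  N(13) + W(22) = (13+22) mod 26 = 9 = J
  E(4) + R(17) = (4+17) mod 26 = 21 = V
  L(11) + W(22) = (11+22) mod 26 = 7 = H
Ciphertext: YYWEJVH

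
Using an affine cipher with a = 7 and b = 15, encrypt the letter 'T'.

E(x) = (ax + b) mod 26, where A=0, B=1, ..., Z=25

Step 1: Convert 'T' to number: x = 19.
Step 2: E(19) = (7 * 19 + 15) mod 26 = 148 mod 26 = 18.
Step 3: Convert 18 back to letter: S.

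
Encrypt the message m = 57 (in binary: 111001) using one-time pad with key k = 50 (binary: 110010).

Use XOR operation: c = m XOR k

Step 1: Write out the XOR operation bit by bit:
  Message: 111001
  Key:     110010
  XOR:     001011
Step 2: Convert to decimal: 001011 = 11.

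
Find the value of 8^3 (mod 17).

Step 1: Compute 8^3 mod 17 step by step, reducing modulo 17 at each step.
  8^1 mod 17 = 8
  8^2 mod 17 = (8 * 8) mod 17 = 13
  8^3 mod 17 = (13 * 8) mod 17 = 2
Step 2: Result = 2.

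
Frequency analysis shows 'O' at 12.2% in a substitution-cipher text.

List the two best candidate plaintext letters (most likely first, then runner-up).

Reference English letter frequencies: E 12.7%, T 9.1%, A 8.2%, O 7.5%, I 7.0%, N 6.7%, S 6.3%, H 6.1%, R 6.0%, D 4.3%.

Step 1: Observed frequency of 'O' is 12.2%.
Step 2: Compute distances to each reference frequency and sort:
  E (12.7%): difference = 0.5% <-- BEST
  T (9.1%): difference = 3.1% <-- RUNNER-UP
  A (8.2%): difference = 4.0%
  O (7.5%): difference = 4.7%
  I (7.0%): difference = 5.2%
Step 3: Most likely is 'E' (12.7%, diff 0.5%); second most likely is 'T' (9.1%, diff 3.1%).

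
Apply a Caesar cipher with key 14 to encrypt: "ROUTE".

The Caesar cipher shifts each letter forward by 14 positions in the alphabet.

Step 1: For each letter, shift forward by 14 positions (mod 26).
  R (position 17) -> position (17+14) mod 26 = 5 -> F
  O (position 14) -> position (14+14) mod 26 = 2 -> C
  U (position 20) -> position (20+14) mod 26 = 8 -> I
  T (position 19) -> position (19+14) mod 26 = 7 -> H
  E (position 4) -> position (4+14) mod 26 = 18 -> S
Result: FCIHS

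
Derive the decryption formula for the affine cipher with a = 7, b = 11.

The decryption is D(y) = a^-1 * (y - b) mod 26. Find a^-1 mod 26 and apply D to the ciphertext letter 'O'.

Step 1: Find a^-1, the modular inverse of 7 mod 26.
Step 2: We need 7 * a^-1 = 1 (mod 26).
Step 3: 7 * 15 = 105 = 4 * 26 + 1, so a^-1 = 15.
Step 4: D(y) = 15(y - 11) mod 26.
Step 5: Apply to 'O' (y = 14): D(14) = 15 * (14 - 11) mod 26 = 15 * 3 mod 26 = 19 -> 'T'.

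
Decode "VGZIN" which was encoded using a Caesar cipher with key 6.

Step 1: Reverse the shift by subtracting 6 from each letter position.
  V (position 21) -> position (21-6) mod 26 = 15 -> P
  G (position 6) -> position (6-6) mod 26 = 0 -> A
  Z (position 25) -> position (25-6) mod 26 = 19 -> T
  I (position 8) -> position (8-6) mod 26 = 2 -> C
  N (position 13) -> position (13-6) mod 26 = 7 -> H
Decrypted message: PATCH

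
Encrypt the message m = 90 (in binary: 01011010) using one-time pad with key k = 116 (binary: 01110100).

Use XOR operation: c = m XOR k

Step 1: Write out the XOR operation bit by bit:
  Message: 01011010
  Key:     01110100
  XOR:     00101110
Step 2: Convert to decimal: 00101110 = 46.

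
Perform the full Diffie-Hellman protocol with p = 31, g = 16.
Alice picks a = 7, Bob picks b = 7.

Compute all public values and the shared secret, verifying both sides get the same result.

Step 1: A = g^a mod p = 16^7 mod 31 = 8.
Step 2: B = g^b mod p = 16^7 mod 31 = 8.
Step 3: Alice computes s = B^a mod p = 8^7 mod 31 = 2.
Step 4: Bob computes s = A^b mod p = 8^7 mod 31 = 2.
Both sides agree: shared secret = 2.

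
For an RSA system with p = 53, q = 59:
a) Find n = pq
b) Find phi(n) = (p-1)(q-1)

Step 1: n = p * q = 53 * 59 = 3127.
Step 2: phi(n) = (p-1)(q-1) = 52 * 58 = 3016.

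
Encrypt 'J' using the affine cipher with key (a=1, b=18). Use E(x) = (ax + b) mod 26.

Step 1: Convert 'J' to number: x = 9.
Step 2: E(9) = (1 * 9 + 18) mod 26 = 27 mod 26 = 1.
Step 3: Convert 1 back to letter: B.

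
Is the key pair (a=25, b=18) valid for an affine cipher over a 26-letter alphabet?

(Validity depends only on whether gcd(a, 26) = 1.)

Step 1: Compute gcd(25, 26).
Step 2: gcd(25, 26) = 1.
Since gcd = 1, 25 is coprime with 26, so it is a valid key.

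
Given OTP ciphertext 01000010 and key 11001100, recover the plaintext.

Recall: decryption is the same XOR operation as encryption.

Step 1: XOR ciphertext with key:
  Ciphertext: 01000010
  Key:        11001100
  XOR:        10001110
Step 2: Plaintext = 10001110 = 142 in decimal.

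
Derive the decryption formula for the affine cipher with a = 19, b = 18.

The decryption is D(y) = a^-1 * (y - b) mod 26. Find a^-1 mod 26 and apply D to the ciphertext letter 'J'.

Step 1: Find a^-1, the modular inverse of 19 mod 26.
Step 2: We need 19 * a^-1 = 1 (mod 26).
Step 3: 19 * 11 = 209 = 8 * 26 + 1, so a^-1 = 11.
Step 4: D(y) = 11(y - 18) mod 26.
Step 5: Apply to 'J' (y = 9): D(9) = 11 * (9 - 18) mod 26 = 11 * -9 mod 26 = 5 -> 'F'.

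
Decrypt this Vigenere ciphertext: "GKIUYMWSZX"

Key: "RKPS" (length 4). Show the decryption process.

Step 1: Key 'RKPS' has length 4. Extended key: RKPSRKPSRK
Step 2: Decrypt each position:
  G(6) - R(17) = 15 = P
  K(10) - K(10) = 0 = A
  I(8) - P(15) = 19 = T
  U(20) - S(18) = 2 = C
  Y(24) - R(17) = 7 = H
  M(12) - K(10) = 2 = C
  W(22) - P(15) = 7 = H
  S(18) - S(18) = 0 = A
  Z(25) - R(17) = 8 = I
  X(23) - K(10) = 13 = N
Plaintext: PATCHCHAIN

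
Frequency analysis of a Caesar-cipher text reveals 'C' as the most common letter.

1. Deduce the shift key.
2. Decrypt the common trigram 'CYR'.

Step 1: In English, 'E' is the most frequent letter (12.7%).
Step 2: The most frequent ciphertext letter is 'C' (position 2).
Step 3: Shift = (2 - 4) mod 26 = 24.
Step 4: Decrypt 'CYR' by shifting back 24:
  C -> E
  Y -> A
  R -> T
Step 5: 'CYR' decrypts to 'EAT'.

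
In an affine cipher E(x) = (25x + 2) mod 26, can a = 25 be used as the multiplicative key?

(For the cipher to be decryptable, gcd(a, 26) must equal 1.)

Step 1: Compute gcd(25, 26).
Step 2: gcd(25, 26) = 1.
Since gcd = 1, 25 is coprime with 26, so it is a valid key.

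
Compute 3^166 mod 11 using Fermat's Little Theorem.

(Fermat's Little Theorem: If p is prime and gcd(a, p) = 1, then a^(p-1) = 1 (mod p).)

Step 1: Since 11 is prime, by Fermat's Little Theorem: 3^10 = 1 (mod 11).
Step 2: Reduce exponent: 166 mod 10 = 6.
Step 3: So 3^166 = 3^6 (mod 11).
Step 4: 3^6 mod 11 = 3.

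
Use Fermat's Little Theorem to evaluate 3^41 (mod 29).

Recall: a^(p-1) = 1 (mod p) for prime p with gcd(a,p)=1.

Step 1: Since 29 is prime, by Fermat's Little Theorem: 3^28 = 1 (mod 29).
Step 2: Reduce exponent: 41 mod 28 = 13.
Step 3: So 3^41 = 3^13 (mod 29).
Step 4: 3^13 mod 29 = 19.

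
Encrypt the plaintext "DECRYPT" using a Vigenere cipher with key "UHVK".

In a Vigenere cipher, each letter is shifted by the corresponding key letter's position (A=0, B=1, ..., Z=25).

Step 1: Repeat key to match plaintext length:
  Plaintext: DECRYPT
  Key:       UHVKUHV
Step 2: Encrypt each letter:
  D(3) + U(20) = (3+20) mod 26 = 23 = X
  E(4) + H(7) = (4+7) mod 26 = 11 = L
  C(2) + V(21) = (2+21) mod 26 = 23 = X
  R(17) + K(10) = (17+10) mod 26 = 1 = B
  Y(24) + U(20) = (24+20) mod 26 = 18 = S
  P(15) + H(7) = (15+7) mod 26 = 22 = W
  T(19) + V(21) = (19+21) mod 26 = 14 = O
Ciphertext: XLXBSWO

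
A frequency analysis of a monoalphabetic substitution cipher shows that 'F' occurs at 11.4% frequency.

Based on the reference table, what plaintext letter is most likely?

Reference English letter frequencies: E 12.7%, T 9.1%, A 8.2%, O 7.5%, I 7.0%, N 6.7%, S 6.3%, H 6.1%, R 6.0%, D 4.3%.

Step 1: The observed frequency is 11.4%.
Step 2: Compare with English frequencies:
  E: 12.7% (difference: 1.3%) <-- closest
  T: 9.1% (difference: 2.3%)
  A: 8.2% (difference: 3.2%)
  O: 7.5% (difference: 3.9%)
  I: 7.0% (difference: 4.4%)
  N: 6.7% (difference: 4.7%)
  S: 6.3% (difference: 5.1%)
  H: 6.1% (difference: 5.3%)
  R: 6.0% (difference: 5.4%)
  D: 4.3% (difference: 7.1%)
Step 3: 'F' most likely represents 'E' (frequency 12.7%).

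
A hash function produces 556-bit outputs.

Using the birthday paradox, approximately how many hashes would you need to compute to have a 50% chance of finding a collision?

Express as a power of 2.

Step 1: The birthday paradox gives collision probability ~50% after sqrt(2^n) = 2^(n/2) hashes.
Step 2: For 556-bit output: 2^(556/2) = 2^278.
Step 3: Approximately 2^278 hash computations needed.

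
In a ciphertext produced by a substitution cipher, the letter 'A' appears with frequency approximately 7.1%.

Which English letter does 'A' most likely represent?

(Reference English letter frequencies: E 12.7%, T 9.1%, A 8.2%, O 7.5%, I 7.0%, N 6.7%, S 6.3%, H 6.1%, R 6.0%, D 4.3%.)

Step 1: The observed frequency is 7.1%.
Step 2: Compare with English frequencies:
  E: 12.7% (difference: 5.6%)
  T: 9.1% (difference: 2.0%)
  A: 8.2% (difference: 1.1%)
  O: 7.5% (difference: 0.4%)
  I: 7.0% (difference: 0.1%) <-- closest
  N: 6.7% (difference: 0.4%)
  S: 6.3% (difference: 0.8%)
  H: 6.1% (difference: 1.0%)
  R: 6.0% (difference: 1.1%)
  D: 4.3% (difference: 2.8%)
Step 3: 'A' most likely represents 'I' (frequency 7.0%).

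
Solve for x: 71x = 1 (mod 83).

Step 1: We need x such that 71 * x = 1 (mod 83).
Step 2: Using the extended Euclidean algorithm or trial:
  71 * 76 = 5396 = 65 * 83 + 1.
Step 3: Since 5396 mod 83 = 1, the inverse is x = 76.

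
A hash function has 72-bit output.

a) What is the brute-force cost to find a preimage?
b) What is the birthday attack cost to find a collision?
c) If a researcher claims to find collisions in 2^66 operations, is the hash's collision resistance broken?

Step 1: Preimage resistance requires brute-force of 2^72 operations.
Step 2: Collision resistance (birthday bound) = 2^(72/2) = 2^36.
Step 3: The claimed attack costs 2^66 operations.
Step 4: Since 2^66 >= 2^36, the claimed attack is no faster than the generic birthday attack, so this does not break collision resistance.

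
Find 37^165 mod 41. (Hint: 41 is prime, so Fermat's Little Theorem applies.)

Step 1: Since 41 is prime, by Fermat's Little Theorem: 37^40 = 1 (mod 41).
Step 2: Reduce exponent: 165 mod 40 = 5.
Step 3: So 37^165 = 37^5 (mod 41).
Step 4: 37^5 mod 41 = 1.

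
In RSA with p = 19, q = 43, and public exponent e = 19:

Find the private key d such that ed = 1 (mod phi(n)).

Step 1: n = 19 * 43 = 817.
Step 2: phi(n) = 18 * 42 = 756.
Step 3: Find d such that 19 * d = 1 (mod 756).
Step 4: d = 19^(-1) mod 756 = 199.
Verification: 19 * 199 = 3781 = 5 * 756 + 1.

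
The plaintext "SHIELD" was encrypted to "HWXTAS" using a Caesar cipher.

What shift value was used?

Step 1: Compare first letters: S (position 18) -> H (position 7).
Step 2: Shift = (7 - 18) mod 26 = 15.
The shift value is 15.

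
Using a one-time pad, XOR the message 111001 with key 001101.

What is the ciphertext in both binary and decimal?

Step 1: Write out the XOR operation bit by bit:
  Message: 111001
  Key:     001101
  XOR:     110100
Step 2: Convert to decimal: 110100 = 52.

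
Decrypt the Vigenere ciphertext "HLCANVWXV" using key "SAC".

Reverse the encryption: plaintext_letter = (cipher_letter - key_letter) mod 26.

Step 1: Extend key: SACSACSAC
Step 2: Decrypt each letter (c - k) mod 26:
  H(7) - S(18) = (7-18) mod 26 = 15 = P
  L(11) - A(0) = (11-0) mod 26 = 11 = L
  C(2) - C(2) = (2-2) mod 26 = 0 = A
  A(0) - S(18) = (0-18) mod 26 = 8 = I
  N(13) - A(0) = (13-0) mod 26 = 13 = N
  V(21) - C(2) = (21-2) mod 26 = 19 = T
  W(22) - S(18) = (22-18) mod 26 = 4 = E
  X(23) - A(0) = (23-0) mod 26 = 23 = X
  V(21) - C(2) = (21-2) mod 26 = 19 = T
Plaintext: PLAINTEXT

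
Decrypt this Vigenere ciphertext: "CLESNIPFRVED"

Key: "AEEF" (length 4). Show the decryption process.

Step 1: Key 'AEEF' has length 4. Extended key: AEEFAEEFAEEF
Step 2: Decrypt each position:
  C(2) - A(0) = 2 = C
  L(11) - E(4) = 7 = H
  E(4) - E(4) = 0 = A
  S(18) - F(5) = 13 = N
  N(13) - A(0) = 13 = N
  I(8) - E(4) = 4 = E
  P(15) - E(4) = 11 = L
  F(5) - F(5) = 0 = A
  R(17) - A(0) = 17 = R
  V(21) - E(4) = 17 = R
  E(4) - E(4) = 0 = A
  D(3) - F(5) = 24 = Y
Plaintext: CHANNELARRAY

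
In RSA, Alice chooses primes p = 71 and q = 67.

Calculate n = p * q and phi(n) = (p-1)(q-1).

Step 1: n = p * q = 71 * 67 = 4757.
Step 2: phi(n) = (p-1)(q-1) = 70 * 66 = 4620.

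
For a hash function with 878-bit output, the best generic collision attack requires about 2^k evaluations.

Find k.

Step 1: The hash has a 878-bit output.
Step 2: Collision resistance means it should be infeasible to find any x != y with h(x) = h(y).
By the birthday bound, a generic collision search succeeds after about sqrt(2^878) = 2^(878/2) = 2^439 evaluations.
Step 3: Security level = 439 bits.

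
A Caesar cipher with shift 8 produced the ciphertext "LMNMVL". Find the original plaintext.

Step 1: Reverse the shift by subtracting 8 from each letter position.
  L (position 11) -> position (11-8) mod 26 = 3 -> D
  M (position 12) -> position (12-8) mod 26 = 4 -> E
  N (position 13) -> position (13-8) mod 26 = 5 -> F
  M (position 12) -> position (12-8) mod 26 = 4 -> E
  V (position 21) -> position (21-8) mod 26 = 13 -> N
  L (position 11) -> position (11-8) mod 26 = 3 -> D
Decrypted message: DEFEND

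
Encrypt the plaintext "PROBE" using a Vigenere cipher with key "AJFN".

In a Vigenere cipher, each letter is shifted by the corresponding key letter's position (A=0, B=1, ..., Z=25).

Step 1: Repeat key to match plaintext length:
  Plaintext: PROBE
  Key:       AJFNA
Step 2: Encrypt each letter:
  P(15) + A(0) = (15+0) mod 26 = 15 = P
  R(17) + J(9) = (17+9) mod 26 = 0 = A
  O(14) + F(5) = (14+5) mod 26 = 19 = T
  B(1) + N(13) = (1+13) mod 26 = 14 = O
  E(4) + A(0) = (4+0) mod 26 = 4 = E
Ciphertext: PATOE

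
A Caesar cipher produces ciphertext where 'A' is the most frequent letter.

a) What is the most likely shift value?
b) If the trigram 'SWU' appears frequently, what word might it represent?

Step 1: In English, 'E' is the most frequent letter (12.7%).
Step 2: The most frequent ciphertext letter is 'A' (position 0).
Step 3: Shift = (0 - 4) mod 26 = 22.
Step 4: Decrypt 'SWU' by shifting back 22:
  S -> W
  W -> A
  U -> Y
Step 5: 'SWU' decrypts to 'WAY'.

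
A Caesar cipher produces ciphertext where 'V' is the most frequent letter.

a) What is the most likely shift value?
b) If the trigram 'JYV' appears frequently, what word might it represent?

Step 1: In English, 'E' is the most frequent letter (12.7%).
Step 2: The most frequent ciphertext letter is 'V' (position 21).
Step 3: Shift = (21 - 4) mod 26 = 17.
Step 4: Decrypt 'JYV' by shifting back 17:
  J -> S
  Y -> H
  V -> E
Step 5: 'JYV' decrypts to 'SHE'.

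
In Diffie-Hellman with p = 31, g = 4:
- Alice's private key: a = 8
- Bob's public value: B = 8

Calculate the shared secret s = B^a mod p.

Step 1: s = B^a mod p = 8^8 mod 31.
  8^1 mod 31 = 8
  8^2 mod 31 = (8 * 8) mod 31 = 2
  8^3 mod 31 = (2 * 8) mod 31 = 16
  8^4 mod 31 = (16 * 8) mod 31 = 4
  8^5 mod 31 = (4 * 8) mod 31 = 1
  8^6 mod 31 = (1 * 8) mod 31 = 8
  8^7 mod 31 = (8 * 8) mod 31 = 2
  8^8 mod 31 = (2 * 8) mod 31 = 16
Result: shared secret = 16.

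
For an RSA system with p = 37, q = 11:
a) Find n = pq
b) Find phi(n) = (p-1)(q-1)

Step 1: n = p * q = 37 * 11 = 407.
Step 2: phi(n) = (p-1)(q-1) = 36 * 10 = 360.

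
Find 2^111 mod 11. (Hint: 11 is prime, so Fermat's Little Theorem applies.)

Step 1: Since 11 is prime, by Fermat's Little Theorem: 2^10 = 1 (mod 11).
Step 2: Reduce exponent: 111 mod 10 = 1.
Step 3: So 2^111 = 2^1 (mod 11).
Step 4: 2^1 mod 11 = 2.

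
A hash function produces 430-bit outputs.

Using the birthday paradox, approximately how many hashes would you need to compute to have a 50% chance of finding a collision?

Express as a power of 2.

Step 1: The birthday paradox gives collision probability ~50% after sqrt(2^n) = 2^(n/2) hashes.
Step 2: For 430-bit output: 2^(430/2) = 2^215.
Step 3: Approximately 2^215 hash computations needed.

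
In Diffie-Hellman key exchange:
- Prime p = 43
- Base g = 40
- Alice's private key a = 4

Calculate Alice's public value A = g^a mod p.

Step 1: A = g^a mod p = 40^4 mod 43.
  40^1 mod 43 = 40
  40^2 mod 43 = (40 * 40) mod 43 = 9
  40^3 mod 43 = (9 * 40) mod 43 = 16
  40^4 mod 43 = (16 * 40) mod 43 = 38
Result: A = 38.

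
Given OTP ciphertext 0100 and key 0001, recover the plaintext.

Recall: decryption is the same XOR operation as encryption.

Step 1: XOR ciphertext with key:
  Ciphertext: 0100
  Key:        0001
  XOR:        0101
Step 2: Plaintext = 0101 = 5 in decimal.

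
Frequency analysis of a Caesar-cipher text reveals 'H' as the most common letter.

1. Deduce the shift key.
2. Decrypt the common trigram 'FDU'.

Step 1: In English, 'E' is the most frequent letter (12.7%).
Step 2: The most frequent ciphertext letter is 'H' (position 7).
Step 3: Shift = (7 - 4) mod 26 = 3.
Step 4: Decrypt 'FDU' by shifting back 3:
  F -> C
  D -> A
  U -> R
Step 5: 'FDU' decrypts to 'CAR'.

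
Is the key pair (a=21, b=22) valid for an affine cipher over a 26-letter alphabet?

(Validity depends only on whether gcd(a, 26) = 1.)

Step 1: Compute gcd(21, 26).
Step 2: gcd(21, 26) = 1.
Since gcd = 1, 21 is coprime with 26, so it is a valid key.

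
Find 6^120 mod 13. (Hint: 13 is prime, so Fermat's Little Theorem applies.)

Step 1: Since 13 is prime, by Fermat's Little Theorem: 6^12 = 1 (mod 13).
Step 2: Reduce exponent: 120 mod 12 = 0.
Step 3: So 6^120 = 6^0 (mod 13).
Step 4: 6^0 mod 13 = 1.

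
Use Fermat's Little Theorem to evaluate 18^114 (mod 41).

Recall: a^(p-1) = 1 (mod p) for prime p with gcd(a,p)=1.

Step 1: Since 41 is prime, by Fermat's Little Theorem: 18^40 = 1 (mod 41).
Step 2: Reduce exponent: 114 mod 40 = 34.
Step 3: So 18^114 = 18^34 (mod 41).
Step 4: 18^34 mod 41 = 16.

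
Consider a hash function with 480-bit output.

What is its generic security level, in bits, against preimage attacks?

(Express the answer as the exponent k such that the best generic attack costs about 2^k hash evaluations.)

Step 1: The hash has a 480-bit output.
Step 2: Preimage resistance means: given a digest h(x), it should be infeasible to find any input that hashes to it.
With a 480-bit output there are 2^480 possible digests, so a generic brute-force preimage search costs about 2^480 evaluations.
Step 3: Security level = 480 bits.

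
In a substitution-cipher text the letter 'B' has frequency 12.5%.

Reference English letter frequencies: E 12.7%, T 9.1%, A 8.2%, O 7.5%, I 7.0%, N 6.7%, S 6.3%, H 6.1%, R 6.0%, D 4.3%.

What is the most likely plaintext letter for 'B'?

Step 1: The observed frequency is 12.5%.
Step 2: Compare with English frequencies:
  E: 12.7% (difference: 0.2%) <-- closest
  T: 9.1% (difference: 3.4%)
  A: 8.2% (difference: 4.3%)
  O: 7.5% (difference: 5.0%)
  I: 7.0% (difference: 5.5%)
  N: 6.7% (difference: 5.8%)
  S: 6.3% (difference: 6.2%)
  H: 6.1% (difference: 6.4%)
  R: 6.0% (difference: 6.5%)
  D: 4.3% (difference: 8.2%)
Step 3: 'B' most likely represents 'E' (frequency 12.7%).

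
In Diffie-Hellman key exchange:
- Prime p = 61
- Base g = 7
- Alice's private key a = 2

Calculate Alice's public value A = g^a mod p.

Step 1: A = g^a mod p = 7^2 mod 61.
  7^1 mod 61 = 7
  7^2 mod 61 = (7 * 7) mod 61 = 49
Result: A = 49.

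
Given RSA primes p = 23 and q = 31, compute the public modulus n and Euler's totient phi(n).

Step 1: n = p * q = 23 * 31 = 713.
Step 2: phi(n) = (p-1)(q-1) = 22 * 30 = 660.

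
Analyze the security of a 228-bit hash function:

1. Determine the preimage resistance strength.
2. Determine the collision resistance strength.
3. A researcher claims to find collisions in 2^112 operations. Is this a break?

Step 1: Preimage resistance requires brute-force of 2^228 operations.
Step 2: Collision resistance (birthday bound) = 2^(228/2) = 2^114.
Step 3: The claimed attack costs 2^112 operations.
Step 4: Since 2^112 < 2^114, the claimed attack beats the generic birthday bound, so collision resistance is broken.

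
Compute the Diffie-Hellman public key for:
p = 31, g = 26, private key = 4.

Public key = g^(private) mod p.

Step 1: A = g^a mod p = 26^4 mod 31.
  26^1 mod 31 = 26
  26^2 mod 31 = (26 * 26) mod 31 = 25
  26^3 mod 31 = (25 * 26) mod 31 = 30
  26^4 mod 31 = (30 * 26) mod 31 = 5
Result: A = 5.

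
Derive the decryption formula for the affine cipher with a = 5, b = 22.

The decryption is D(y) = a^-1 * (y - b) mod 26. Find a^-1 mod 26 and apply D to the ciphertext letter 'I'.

Step 1: Find a^-1, the modular inverse of 5 mod 26.
Step 2: We need 5 * a^-1 = 1 (mod 26).
Step 3: 5 * 21 = 105 = 4 * 26 + 1, so a^-1 = 21.
Step 4: D(y) = 21(y - 22) mod 26.
Step 5: Apply to 'I' (y = 8): D(8) = 21 * (8 - 22) mod 26 = 21 * -14 mod 26 = 18 -> 'S'.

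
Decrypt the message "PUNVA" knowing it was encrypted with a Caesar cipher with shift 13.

Step 1: Reverse the shift by subtracting 13 from each letter position.
  P (position 15) -> position (15-13) mod 26 = 2 -> C
  U (position 20) -> position (20-13) mod 26 = 7 -> H
  N (position 13) -> position (13-13) mod 26 = 0 -> A
  V (position 21) -> position (21-13) mod 26 = 8 -> I
  A (position 0) -> position (0-13) mod 26 = 13 -> N
Decrypted message: CHAIN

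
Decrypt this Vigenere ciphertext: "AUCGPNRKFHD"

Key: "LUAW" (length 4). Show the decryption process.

Step 1: Key 'LUAW' has length 4. Extended key: LUAWLUAWLUA
Step 2: Decrypt each position:
  A(0) - L(11) = 15 = P
  U(20) - U(20) = 0 = A
  C(2) - A(0) = 2 = C
  G(6) - W(22) = 10 = K
  P(15) - L(11) = 4 = E
  N(13) - U(20) = 19 = T
  R(17) - A(0) = 17 = R
  K(10) - W(22) = 14 = O
  F(5) - L(11) = 20 = U
  H(7) - U(20) = 13 = N
  D(3) - A(0) = 3 = D
Plaintext: PACKETROUND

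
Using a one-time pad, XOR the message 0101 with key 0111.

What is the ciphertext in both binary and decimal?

Step 1: Write out the XOR operation bit by bit:
  Message: 0101
  Key:     0111
  XOR:     0010
Step 2: Convert to decimal: 0010 = 2.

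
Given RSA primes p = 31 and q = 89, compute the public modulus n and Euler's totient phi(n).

Step 1: n = p * q = 31 * 89 = 2759.
Step 2: phi(n) = (p-1)(q-1) = 30 * 88 = 2640.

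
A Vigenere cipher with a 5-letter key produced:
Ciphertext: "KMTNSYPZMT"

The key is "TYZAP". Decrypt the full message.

Step 1: Key 'TYZAP' has length 5. Extended key: TYZAPTYZAP
Step 2: Decrypt each position:
  K(10) - T(19) = 17 = R
  M(12) - Y(24) = 14 = O
  T(19) - Z(25) = 20 = U
  N(13) - A(0) = 13 = N
  S(18) - P(15) = 3 = D
  Y(24) - T(19) = 5 = F
  P(15) - Y(24) = 17 = R
  Z(25) - Z(25) = 0 = A
  M(12) - A(0) = 12 = M
  T(19) - P(15) = 4 = E
Plaintext: ROUNDFRAME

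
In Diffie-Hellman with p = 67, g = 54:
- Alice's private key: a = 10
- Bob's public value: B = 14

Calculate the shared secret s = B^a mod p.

Step 1: s = B^a mod p = 14^10 mod 67.
  14^1 mod 67 = 14
  14^2 mod 67 = (14 * 14) mod 67 = 62
  14^3 mod 67 = (62 * 14) mod 67 = 64
  14^4 mod 67 = (64 * 14) mod 67 = 25
  14^5 mod 67 = (25 * 14) mod 67 = 15
  14^6 mod 67 = (15 * 14) mod 67 = 9
  14^7 mod 67 = (9 * 14) mod 67 = 59
  14^8 mod 67 = (59 * 14) mod 67 = 22
  14^9 mod 67 = (22 * 14) mod 67 = 40
  14^10 mod 67 = (40 * 14) mod 67 = 24
Result: shared secret = 24.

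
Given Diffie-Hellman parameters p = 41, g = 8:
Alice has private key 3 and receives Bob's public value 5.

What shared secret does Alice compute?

Step 1: s = B^a mod p = 5^3 mod 41.
  5^1 mod 41 = 5
  5^2 mod 41 = (5 * 5) mod 41 = 25
  5^3 mod 41 = (25 * 5) mod 41 = 2
Result: shared secret = 2.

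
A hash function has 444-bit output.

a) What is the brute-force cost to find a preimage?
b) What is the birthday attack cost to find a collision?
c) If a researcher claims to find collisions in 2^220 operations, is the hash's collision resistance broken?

Step 1: Preimage resistance requires brute-force of 2^444 operations.
Step 2: Collision resistance (birthday bound) = 2^(444/2) = 2^222.
Step 3: The claimed attack costs 2^220 operations.
Step 4: Since 2^220 < 2^222, the claimed attack beats the generic birthday bound, so collision resistance is broken.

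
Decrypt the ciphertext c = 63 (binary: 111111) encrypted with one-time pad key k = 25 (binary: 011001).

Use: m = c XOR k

Step 1: XOR ciphertext with key:
  Ciphertext: 111111
  Key:        011001
  XOR:        100110
Step 2: Plaintext = 100110 = 38 in decimal.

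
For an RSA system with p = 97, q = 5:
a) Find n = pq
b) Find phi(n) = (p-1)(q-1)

Step 1: n = p * q = 97 * 5 = 485.
Step 2: phi(n) = (p-1)(q-1) = 96 * 4 = 384.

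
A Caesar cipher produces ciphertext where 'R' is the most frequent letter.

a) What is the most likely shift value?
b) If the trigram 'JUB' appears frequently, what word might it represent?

Step 1: In English, 'E' is the most frequent letter (12.7%).
Step 2: The most frequent ciphertext letter is 'R' (position 17).
Step 3: Shift = (17 - 4) mod 26 = 13.
Step 4: Decrypt 'JUB' by shifting back 13:
  J -> W
  U -> H
  B -> O
Step 5: 'JUB' decrypts to 'WHO'.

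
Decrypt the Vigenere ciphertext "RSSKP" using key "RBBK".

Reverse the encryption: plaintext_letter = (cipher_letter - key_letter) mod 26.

Step 1: Extend key: RBBKR
Step 2: Decrypt each letter (c - k) mod 26:
  R(17) - R(17) = (17-17) mod 26 = 0 = A
  S(18) - B(1) = (18-1) mod 26 = 17 = R
  S(18) - B(1) = (18-1) mod 26 = 17 = R
  K(10) - K(10) = (10-10) mod 26 = 0 = A
  P(15) - R(17) = (15-17) mod 26 = 24 = Y
Plaintext: ARRAY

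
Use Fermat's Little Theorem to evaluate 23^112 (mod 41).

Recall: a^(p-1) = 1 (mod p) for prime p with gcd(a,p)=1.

Step 1: Since 41 is prime, by Fermat's Little Theorem: 23^40 = 1 (mod 41).
Step 2: Reduce exponent: 112 mod 40 = 32.
Step 3: So 23^112 = 23^32 (mod 41).
Step 4: 23^32 mod 41 = 37.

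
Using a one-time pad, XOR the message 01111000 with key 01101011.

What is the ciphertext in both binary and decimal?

Step 1: Write out the XOR operation bit by bit:
  Message: 01111000
  Key:     01101011
  XOR:     00010011
Step 2: Convert to decimal: 00010011 = 19.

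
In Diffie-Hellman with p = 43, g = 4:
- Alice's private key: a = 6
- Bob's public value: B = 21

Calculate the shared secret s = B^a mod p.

Step 1: s = B^a mod p = 21^6 mod 43.
  21^1 mod 43 = 21
  21^2 mod 43 = (21 * 21) mod 43 = 11
  21^3 mod 43 = (11 * 21) mod 43 = 16
  21^4 mod 43 = (16 * 21) mod 43 = 35
  21^5 mod 43 = (35 * 21) mod 43 = 4
  21^6 mod 43 = (4 * 21) mod 43 = 41
Result: shared secret = 41.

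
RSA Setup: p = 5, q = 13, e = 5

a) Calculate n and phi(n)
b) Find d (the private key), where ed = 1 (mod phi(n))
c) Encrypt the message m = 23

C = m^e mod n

Step 1: n = 5 * 13 = 65.
Step 2: phi(n) = (5-1)(13-1) = 4 * 12 = 48.
Step 3: Find d = 5^(-1) mod 48 = 29.
  Verify: 5 * 29 = 145 = 1 (mod 48).
Step 4: C = 23^5 mod 65 = 43.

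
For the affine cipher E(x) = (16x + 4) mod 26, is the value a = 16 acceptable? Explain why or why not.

Step 1: Compute gcd(16, 26).
Step 2: gcd(16, 26) = 2.
Since gcd = 2 != 1, 16 shares a common factor with 26, so it cannot be used.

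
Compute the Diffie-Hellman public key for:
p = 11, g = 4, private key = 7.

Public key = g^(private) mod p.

Step 1: A = g^a mod p = 4^7 mod 11.
  4^1 mod 11 = 4
  4^2 mod 11 = (4 * 4) mod 11 = 5
  4^3 mod 11 = (5 * 4) mod 11 = 9
  4^4 mod 11 = (9 * 4) mod 11 = 3
  4^5 mod 11 = (3 * 4) mod 11 = 1
  4^6 mod 11 = (1 * 4) mod 11 = 4
  4^7 mod 11 = (4 * 4) mod 11 = 5
Result: A = 5.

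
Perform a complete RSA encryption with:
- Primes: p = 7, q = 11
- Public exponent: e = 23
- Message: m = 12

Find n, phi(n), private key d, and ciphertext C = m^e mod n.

Step 1: n = 7 * 11 = 77.
Step 2: phi(n) = (7-1)(11-1) = 6 * 10 = 60.
Step 3: Find d = 23^(-1) mod 60 = 47.
  Verify: 23 * 47 = 1081 = 1 (mod 60).
Step 4: C = 12^23 mod 77 = 45.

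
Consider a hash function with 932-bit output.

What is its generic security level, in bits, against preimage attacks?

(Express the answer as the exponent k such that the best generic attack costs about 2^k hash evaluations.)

Step 1: The hash has a 932-bit output.
Step 2: Preimage resistance means: given a digest h(x), it should be infeasible to find any input that hashes to it.
With a 932-bit output there are 2^932 possible digests, so a generic brute-force preimage search costs about 2^932 evaluations.
Step 3: Security level = 932 bits.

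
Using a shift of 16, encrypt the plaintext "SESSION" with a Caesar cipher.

Step 1: For each letter, shift forward by 16 positions (mod 26).
  S (position 18) -> position (18+16) mod 26 = 8 -> I
  E (position 4) -> position (4+16) mod 26 = 20 -> U
  S (position 18) -> position (18+16) mod 26 = 8 -> I
  S (position 18) -> position (18+16) mod 26 = 8 -> I
  I (position 8) -> position (8+16) mod 26 = 24 -> Y
  O (position 14) -> position (14+16) mod 26 = 4 -> E
  N (position 13) -> position (13+16) mod 26 = 3 -> D
Result: IUIIYED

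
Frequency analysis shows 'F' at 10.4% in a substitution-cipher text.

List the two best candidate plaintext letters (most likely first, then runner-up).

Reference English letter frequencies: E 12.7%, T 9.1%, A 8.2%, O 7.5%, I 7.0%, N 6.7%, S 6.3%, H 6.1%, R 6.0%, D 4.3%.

Step 1: Observed frequency of 'F' is 10.4%.
Step 2: Compute distances to each reference frequency and sort:
  T (9.1%): difference = 1.3% <-- BEST
  A (8.2%): difference = 2.2% <-- RUNNER-UP
  E (12.7%): difference = 2.3%
  O (7.5%): difference = 2.9%
  I (7.0%): difference = 3.4%
Step 3: Most likely is 'T' (9.1%, diff 1.3%); second most likely is 'A' (8.2%, diff 2.2%).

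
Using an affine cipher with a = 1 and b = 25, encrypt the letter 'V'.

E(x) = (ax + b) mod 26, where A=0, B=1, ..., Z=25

Step 1: Convert 'V' to number: x = 21.
Step 2: E(21) = (1 * 21 + 25) mod 26 = 46 mod 26 = 20.
Step 3: Convert 20 back to letter: U.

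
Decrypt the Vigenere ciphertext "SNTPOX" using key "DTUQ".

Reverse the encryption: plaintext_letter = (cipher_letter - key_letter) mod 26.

Step 1: Extend key: DTUQDT
Step 2: Decrypt each letter (c - k) mod 26:
  S(18) - D(3) = (18-3) mod 26 = 15 = P
  N(13) - T(19) = (13-19) mod 26 = 20 = U
  T(19) - U(20) = (19-20) mod 26 = 25 = Z
  P(15) - Q(16) = (15-16) mod 26 = 25 = Z
  O(14) - D(3) = (14-3) mod 26 = 11 = L
  X(23) - T(19) = (23-19) mod 26 = 4 = E
Plaintext: PUZZLE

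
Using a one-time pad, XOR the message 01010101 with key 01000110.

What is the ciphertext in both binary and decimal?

Step 1: Write out the XOR operation bit by bit:
  Message: 01010101
  Key:     01000110
  XOR:     00010011
Step 2: Convert to decimal: 00010011 = 19.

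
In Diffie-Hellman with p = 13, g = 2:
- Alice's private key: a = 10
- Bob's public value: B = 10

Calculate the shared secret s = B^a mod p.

Step 1: s = B^a mod p = 10^10 mod 13.
  10^1 mod 13 = 10
  10^2 mod 13 = (10 * 10) mod 13 = 9
  10^3 mod 13 = (9 * 10) mod 13 = 12
  10^4 mod 13 = (12 * 10) mod 13 = 3
  10^5 mod 13 = (3 * 10) mod 13 = 4
  10^6 mod 13 = (4 * 10) mod 13 = 1
  10^7 mod 13 = (1 * 10) mod 13 = 10
  10^8 mod 13 = (10 * 10) mod 13 = 9
  10^9 mod 13 = (9 * 10) mod 13 = 12
  10^10 mod 13 = (12 * 10) mod 13 = 3
Result: shared secret = 3.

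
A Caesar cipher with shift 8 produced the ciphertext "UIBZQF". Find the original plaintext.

Step 1: Reverse the shift by subtracting 8 from each letter position.
  U (position 20) -> position (20-8) mod 26 = 12 -> M
  I (position 8) -> position (8-8) mod 26 = 0 -> A
  B (position 1) -> position (1-8) mod 26 = 19 -> T
  Z (position 25) -> position (25-8) mod 26 = 17 -> R
  Q (position 16) -> position (16-8) mod 26 = 8 -> I
  F (position 5) -> position (5-8) mod 26 = 23 -> X
Decrypted message: MATRIX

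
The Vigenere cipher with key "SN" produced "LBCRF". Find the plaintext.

Step 1: Extend key: SNSNS
Step 2: Decrypt each letter (c - k) mod 26:
  L(11) - S(18) = (11-18) mod 26 = 19 = T
  B(1) - N(13) = (1-13) mod 26 = 14 = O
  C(2) - S(18) = (2-18) mod 26 = 10 = K
  R(17) - N(13) = (17-13) mod 26 = 4 = E
  F(5) - S(18) = (5-18) mod 26 = 13 = N
Plaintext: TOKEN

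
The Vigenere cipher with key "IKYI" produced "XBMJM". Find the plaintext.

Step 1: Extend key: IKYII
Step 2: Decrypt each letter (c - k) mod 26:
  X(23) - I(8) = (23-8) mod 26 = 15 = P
  B(1) - K(10) = (1-10) mod 26 = 17 = R
  M(12) - Y(24) = (12-24) mod 26 = 14 = O
  J(9) - I(8) = (9-8) mod 26 = 1 = B
  M(12) - I(8) = (12-8) mod 26 = 4 = E
Plaintext: PROBE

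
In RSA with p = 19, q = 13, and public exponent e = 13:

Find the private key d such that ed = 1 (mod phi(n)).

Step 1: n = 19 * 13 = 247.
Step 2: phi(n) = 18 * 12 = 216.
Step 3: Find d such that 13 * d = 1 (mod 216).
Step 4: d = 13^(-1) mod 216 = 133.
Verification: 13 * 133 = 1729 = 8 * 216 + 1.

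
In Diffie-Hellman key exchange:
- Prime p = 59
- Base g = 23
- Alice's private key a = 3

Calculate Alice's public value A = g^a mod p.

Step 1: A = g^a mod p = 23^3 mod 59.
  23^1 mod 59 = 23
  23^2 mod 59 = (23 * 23) mod 59 = 57
  23^3 mod 59 = (57 * 23) mod 59 = 13
Result: A = 13.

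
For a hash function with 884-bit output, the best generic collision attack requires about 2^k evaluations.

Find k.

Step 1: The hash has a 884-bit output.
Step 2: Collision resistance means it should be infeasible to find any x != y with h(x) = h(y).
By the birthday bound, a generic collision search succeeds after about sqrt(2^884) = 2^(884/2) = 2^442 evaluations.
Step 3: Security level = 442 bits.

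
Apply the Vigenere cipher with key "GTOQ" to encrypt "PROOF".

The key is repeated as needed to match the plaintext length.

Step 1: Repeat key to match plaintext length:
  Plaintext: PROOF
  Key:       GTOQG
Step 2: Encrypt each letter:
  P(15) + G(6) = (15+6) mod 26 = 21 = V
  R(17) + T(19) = (17+19) mod 26 = 10 = K
  O(14) + O(14) = (14+14) mod 26 = 2 = C
  O(14) + Q(16) = (14+16) mod 26 = 4 = E
  F(5) + G(6) = (5+6) mod 26 = 11 = L
Ciphertext: VKCEL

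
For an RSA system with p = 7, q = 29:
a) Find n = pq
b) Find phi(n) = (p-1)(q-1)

Step 1: n = p * q = 7 * 29 = 203.
Step 2: phi(n) = (p-1)(q-1) = 6 * 28 = 168.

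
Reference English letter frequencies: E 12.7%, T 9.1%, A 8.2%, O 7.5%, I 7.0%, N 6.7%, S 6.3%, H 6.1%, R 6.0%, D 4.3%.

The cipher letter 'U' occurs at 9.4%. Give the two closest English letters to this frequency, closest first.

Step 1: Observed frequency of 'U' is 9.4%.
Step 2: Compute distances to each reference frequency and sort:
  T (9.1%): difference = 0.3% <-- BEST
  A (8.2%): difference = 1.2% <-- RUNNER-UP
  O (7.5%): difference = 1.9%
  I (7.0%): difference = 2.4%
  N (6.7%): difference = 2.7%
Step 3: Most likely is 'T' (9.1%, diff 0.3%); second most likely is 'A' (8.2%, diff 1.2%).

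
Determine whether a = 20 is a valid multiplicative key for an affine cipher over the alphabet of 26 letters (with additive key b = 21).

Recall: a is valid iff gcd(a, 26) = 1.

Step 1: Compute gcd(20, 26).
Step 2: gcd(20, 26) = 2.
Since gcd = 2 != 1, 20 shares a common factor with 26, so it cannot be used.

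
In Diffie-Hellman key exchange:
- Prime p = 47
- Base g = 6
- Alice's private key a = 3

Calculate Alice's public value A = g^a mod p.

Step 1: A = g^a mod p = 6^3 mod 47.
  6^1 mod 47 = 6
  6^2 mod 47 = (6 * 6) mod 47 = 36
  6^3 mod 47 = (36 * 6) mod 47 = 28
Result: A = 28.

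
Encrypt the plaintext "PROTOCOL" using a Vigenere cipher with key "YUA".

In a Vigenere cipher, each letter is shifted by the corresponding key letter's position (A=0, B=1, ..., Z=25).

Step 1: Repeat key to match plaintext length:
  Plaintext: PROTOCOL
  Key:       YUAYUAYU
Step 2: Encrypt each letter:
  P(15) + Y(24) = (15+24) mod 26 = 13 = N
  R(17) + U(20) = (17+20) mod 26 = 11 = L
  O(14) + A(0) = (14+0) mod 26 = 14 = O
  T(19) + Y(24) = (19+24) mod 26 = 17 = R
  O(14) + U(20) = (14+20) mod 26 = 8 = I
  C(2) + A(0) = (2+0) mod 26 = 2 = C
  O(14) + Y(24) = (14+24) mod 26 = 12 = M
  L(11) + U(20) = (11+20) mod 26 = 5 = F
Ciphertext: NLORICMF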